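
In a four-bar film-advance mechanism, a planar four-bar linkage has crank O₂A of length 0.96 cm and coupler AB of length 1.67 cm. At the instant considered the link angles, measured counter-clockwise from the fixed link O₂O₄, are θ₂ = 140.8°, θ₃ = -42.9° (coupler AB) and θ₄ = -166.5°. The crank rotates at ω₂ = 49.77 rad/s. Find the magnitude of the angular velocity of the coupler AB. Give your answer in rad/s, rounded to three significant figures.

27.3

ω₂ = 49.77 rad/s
Differentiating the loop-closure r₂e^{iθ₂}+r₃e^{iθ₃}=r₁+r₄e^{iθ₄} gives r₂ω₂e^{iθ₂}+r₃ω₃e^{iθ₃}=r₄ω₄e^{iθ₄}.
Eliminating the other unknown: ω₃ = r₂ω₂ sin(θ₄−θ₂) / [r₃ sin(θ₃−θ₄)].
Numerator sine = +0.79547; denominator sine = +0.83292.
Result = 0.0096·49.77·(+0.79547) / (0.0167·(+0.83292)) = +27.324 rad/s; magnitude 27.324 rad/s.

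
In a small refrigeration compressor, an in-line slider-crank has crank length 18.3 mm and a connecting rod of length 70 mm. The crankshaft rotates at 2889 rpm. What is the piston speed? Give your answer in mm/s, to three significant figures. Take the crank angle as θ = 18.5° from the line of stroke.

2190

ω = 2π·2889/60 = 302.5 rad/s
For an in-line slider-crank, x = r cosθ + √(L² − r² sin²θ), so v = −rω sinθ·[1 + r cosθ/√(L² − r² sin²θ)].
With r = 0.0183 m, L = 0.07 m, θ = 18.5°: √(L² − r² sin²θ) = 0.069759 m.
v = −0.0183·302.5·0.31730·[1 + 0.0183·0.94832/0.069759] = -2.1938 m/s.
|v| = 2.1938 m/s = 2193.8 mm/s.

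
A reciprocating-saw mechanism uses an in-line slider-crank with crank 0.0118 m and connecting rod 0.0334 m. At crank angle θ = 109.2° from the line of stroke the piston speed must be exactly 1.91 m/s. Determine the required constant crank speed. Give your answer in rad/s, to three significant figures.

195

For an in-line slider-crank, |v_piston| = rω|sinθ|·[1 + r cosθ/√(L² − r² sin²θ)].
With r = 0.0118 m, L = 0.0334 m, θ = 109.2°: the bracketed kinematic factor |dx/dθ| = 0.0097702 m.
ω = v/|dx/dθ| = 1.91/0.0097702 = 195.49 rad/s.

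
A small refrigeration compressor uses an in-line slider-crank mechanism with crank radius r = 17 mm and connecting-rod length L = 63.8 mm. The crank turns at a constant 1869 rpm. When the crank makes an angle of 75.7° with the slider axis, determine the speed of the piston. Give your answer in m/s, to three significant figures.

ω = 2π·1869/60 = 195.7 rad/s
For an in-line slider-crank, x = r cosθ + √(L² − r² sin²θ), so v = −rω sinθ·[1 + r cosθ/√(L² − r² sin²θ)].
With r = 0.017 m, L = 0.0638 m, θ = 75.7°: √(L² − r² sin²θ) = 0.061637 m.
v = −0.017·195.7·0.96902·[1 + 0.017·0.24700/0.061637] = -3.4438 m/s.
|v| = 3.4438 m/s.

3.44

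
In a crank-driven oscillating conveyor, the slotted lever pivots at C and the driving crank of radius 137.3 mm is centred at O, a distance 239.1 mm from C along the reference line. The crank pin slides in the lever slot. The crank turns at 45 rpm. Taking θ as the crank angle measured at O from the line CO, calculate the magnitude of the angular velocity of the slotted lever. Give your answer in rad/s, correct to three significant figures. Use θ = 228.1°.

0.450

ω = 4.712 rad/s (from 45 rpm).
Crank pin A relative to C: A = (d + r cosθ, r sinθ); lever angle φ = atan2(r sinθ, d + r cosθ).
Differentiating tanφ: φ̇ = rω(d cosθ + r)/(d² + r² + 2dr cosθ).
d² + r² + 2dr cosθ = |CA|² = 0.0321723 m²;  d cosθ + r = -0.022379 m.
|ω_lever| = |0.1373·4.712·-0.022379| / 0.0321723 = 0.45005 rad/s.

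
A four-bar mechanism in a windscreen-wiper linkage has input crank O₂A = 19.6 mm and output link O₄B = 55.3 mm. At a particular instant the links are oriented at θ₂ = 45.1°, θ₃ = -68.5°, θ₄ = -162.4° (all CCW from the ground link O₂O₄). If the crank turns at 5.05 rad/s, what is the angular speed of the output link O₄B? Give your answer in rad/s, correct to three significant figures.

ω₂ = 5.05 rad/s
Differentiating the loop-closure r₂e^{iθ₂}+r₃e^{iθ₃}=r₁+r₄e^{iθ₄} gives r₂ω₂e^{iθ₂}+r₃ω₃e^{iθ₃}=r₄ω₄e^{iθ₄}.
Eliminating the other unknown: ω₄ = r₂ω₂ sin(θ₂−θ₃) / [r₄ sin(θ₄−θ₃)].
Numerator sine = +0.91636; denominator sine = -0.99768.
Result = 0.0196·5.05·(+0.91636) / (0.0553·(-0.99768)) = -1.644 rad/s; magnitude 1.644 rad/s.

1.64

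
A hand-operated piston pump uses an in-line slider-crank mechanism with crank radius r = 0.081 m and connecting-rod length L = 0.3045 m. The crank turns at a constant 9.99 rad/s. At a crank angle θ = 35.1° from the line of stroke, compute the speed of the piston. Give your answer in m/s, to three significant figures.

ω = 9.99 rad/s
For an in-line slider-crank, x = r cosθ + √(L² − r² sin²θ), so v = −rω sinθ·[1 + r cosθ/√(L² − r² sin²θ)].
With r = 0.081 m, L = 0.3045 m, θ = 35.1°: √(L² − r² sin²θ) = 0.30092 m.
v = −0.081·9.99·0.57501·[1 + 0.081·0.81815/0.30092] = -0.56776 m/s.
|v| = 0.56776 m/s.

0.568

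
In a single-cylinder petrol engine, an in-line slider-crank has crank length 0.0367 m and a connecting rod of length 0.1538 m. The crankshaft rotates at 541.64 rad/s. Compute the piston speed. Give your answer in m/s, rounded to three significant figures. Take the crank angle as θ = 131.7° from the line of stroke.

ω = 541.6 rad/s
For an in-line slider-crank, x = r cosθ + √(L² − r² sin²θ), so v = −rω sinθ·[1 + r cosθ/√(L² − r² sin²θ)].
With r = 0.0367 m, L = 0.1538 m, θ = 131.7°: √(L² − r² sin²θ) = 0.15134 m.
v = −0.0367·541.6·0.74664·[1 + 0.0367·-0.66523/0.15134] = -12.448 m/s.
|v| = 12.448 m/s.

12.4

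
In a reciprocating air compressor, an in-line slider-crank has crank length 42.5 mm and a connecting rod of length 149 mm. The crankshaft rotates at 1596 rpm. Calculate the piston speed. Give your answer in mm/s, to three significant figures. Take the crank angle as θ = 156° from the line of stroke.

2130

ω = 2π·1596/60 = 167.1 rad/s
For an in-line slider-crank, x = r cosθ + √(L² − r² sin²θ), so v = −rω sinθ·[1 + r cosθ/√(L² − r² sin²θ)].
With r = 0.0425 m, L = 0.149 m, θ = 156°: √(L² − r² sin²θ) = 0.14799 m.
v = −0.0425·167.1·0.40674·[1 + 0.0425·-0.91355/0.14799] = -2.1312 m/s.
|v| = 2.1312 m/s = 2131.2 mm/s.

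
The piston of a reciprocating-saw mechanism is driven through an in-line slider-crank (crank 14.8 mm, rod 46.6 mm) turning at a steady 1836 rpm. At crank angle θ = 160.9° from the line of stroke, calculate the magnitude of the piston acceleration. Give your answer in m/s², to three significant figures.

378

ω = 2π·1836/60 = 192.3 rad/s
x(θ) = r cosθ + √(L² − r² sin²θ); with ω constant, a = ω²·d²x/dθ².
d²x/dθ² = −r cosθ − r²(cos2θ)/√u − r⁴ sin²2θ/(4u^{3/2}),  u = L² − r² sin²θ = 0.00214811 m².
Substituting r = 0.0148 m, L = 0.0466 m, θ = 160.9°: d²x/dθ² = +0.010225 m.
a = ω²·d²x/dθ² = (192.3)²·(+0.010225) = +377.98 m/s²;  |a| = 377.98 m/s².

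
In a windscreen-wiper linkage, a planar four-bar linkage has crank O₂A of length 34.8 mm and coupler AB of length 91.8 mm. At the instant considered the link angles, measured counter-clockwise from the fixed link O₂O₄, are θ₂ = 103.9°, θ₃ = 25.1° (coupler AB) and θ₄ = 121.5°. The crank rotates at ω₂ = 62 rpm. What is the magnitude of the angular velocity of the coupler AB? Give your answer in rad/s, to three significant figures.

0.749

ω₂ = 6.493 rad/s (from 62 rpm).
Differentiating the loop-closure r₂e^{iθ₂}+r₃e^{iθ₃}=r₁+r₄e^{iθ₄} gives r₂ω₂e^{iθ₂}+r₃ω₃e^{iθ₃}=r₄ω₄e^{iθ₄}.
Eliminating the other unknown: ω₃ = r₂ω₂ sin(θ₄−θ₂) / [r₃ sin(θ₃−θ₄)].
Numerator sine = +0.30237; denominator sine = -0.99377.
Result = 0.0348·6.493·(+0.30237) / (0.0918·(-0.99377)) = -0.74888 rad/s; magnitude 0.74888 rad/s.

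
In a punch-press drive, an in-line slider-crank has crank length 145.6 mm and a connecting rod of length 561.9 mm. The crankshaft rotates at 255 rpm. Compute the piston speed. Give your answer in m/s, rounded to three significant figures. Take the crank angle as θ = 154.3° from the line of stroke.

ω = 2π·255/60 = 26.7 rad/s
For an in-line slider-crank, x = r cosθ + √(L² − r² sin²θ), so v = −rω sinθ·[1 + r cosθ/√(L² − r² sin²θ)].
With r = 0.1456 m, L = 0.5619 m, θ = 154.3°: √(L² − r² sin²θ) = 0.55834 m.
v = −0.1456·26.7·0.43366·[1 + 0.1456·-0.90108/0.55834] = -1.2899 m/s.
|v| = 1.2899 m/s.

1.29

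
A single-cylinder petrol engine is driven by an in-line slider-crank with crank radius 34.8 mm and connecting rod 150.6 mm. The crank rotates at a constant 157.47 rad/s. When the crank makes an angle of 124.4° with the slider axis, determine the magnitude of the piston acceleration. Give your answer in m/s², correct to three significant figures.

ω = 157.5 rad/s
x(θ) = r cosθ + √(L² − r² sin²θ); with ω constant, a = ω²·d²x/dθ².
d²x/dθ² = −r cosθ − r²(cos2θ)/√u − r⁴ sin²2θ/(4u^{3/2}),  u = L² − r² sin²θ = 0.0218559 m².
Substituting r = 0.0348 m, L = 0.1506 m, θ = 124.4°: d²x/dθ² = +0.022525 m.
a = ω²·d²x/dθ² = (157.5)²·(+0.022525) = +558.54 m/s²;  |a| = 558.54 m/s².

559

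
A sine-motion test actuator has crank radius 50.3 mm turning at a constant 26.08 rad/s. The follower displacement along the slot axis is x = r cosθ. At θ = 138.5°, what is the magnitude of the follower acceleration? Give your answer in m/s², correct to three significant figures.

ω = 26.08 rad/s
x = r cosθ ⇒ ẍ = −rω² cosθ (ω constant).
|a| = rω²|cosθ| = 0.0503·(26.08)²·|cos 138.5°| = 25.624 m/s².

25.6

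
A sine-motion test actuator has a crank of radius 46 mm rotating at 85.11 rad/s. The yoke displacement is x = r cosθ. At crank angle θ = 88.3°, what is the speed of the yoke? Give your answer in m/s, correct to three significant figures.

3.91

ω = 85.11 rad/s
x = r cosθ ⇒ ẋ = −rω sinθ.
|v| = rω|sinθ| = 0.046·85.11·|sin 88.3°| = 3.9133 m/s.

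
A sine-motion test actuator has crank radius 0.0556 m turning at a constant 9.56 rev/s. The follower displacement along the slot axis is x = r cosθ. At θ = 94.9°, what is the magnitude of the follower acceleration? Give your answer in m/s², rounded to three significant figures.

ω = 60.07 rad/s (from 9.56 rev/s).
x = r cosθ ⇒ ẍ = −rω² cosθ (ω constant).
|a| = rω²|cosθ| = 0.0556·(60.07)²·|cos 94.9°| = 17.135 m/s².

17.1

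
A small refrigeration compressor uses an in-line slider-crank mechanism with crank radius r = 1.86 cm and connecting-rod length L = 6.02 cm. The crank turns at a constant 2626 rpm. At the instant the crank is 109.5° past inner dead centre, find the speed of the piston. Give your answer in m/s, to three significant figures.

4.30

ω = 2π·2626/60 = 275 rad/s
For an in-line slider-crank, x = r cosθ + √(L² − r² sin²θ), so v = −rω sinθ·[1 + r cosθ/√(L² − r² sin²θ)].
With r = 0.0186 m, L = 0.0602 m, θ = 109.5°: √(L² − r² sin²θ) = 0.05759 m.
v = −0.0186·275·0.94264·[1 + 0.0186·-0.33381/0.05759] = -4.3017 m/s.
|v| = 4.3017 m/s.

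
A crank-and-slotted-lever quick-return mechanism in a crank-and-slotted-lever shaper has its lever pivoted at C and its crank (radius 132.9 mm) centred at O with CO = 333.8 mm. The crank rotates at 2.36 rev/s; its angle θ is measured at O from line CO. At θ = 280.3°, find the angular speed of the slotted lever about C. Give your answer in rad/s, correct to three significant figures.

ω = 14.83 rad/s (from 2.36 rev/s).
Crank pin A relative to C: A = (d + r cosθ, r sinθ); lever angle φ = atan2(r sinθ, d + r cosθ).
Differentiating tanφ: φ̇ = rω(d cosθ + r)/(d² + r² + 2dr cosθ).
d² + r² + 2dr cosθ = |CA|² = 0.144949 m²;  d cosθ + r = +0.19258 m.
|ω_lever| = |0.1329·14.83·+0.19258| / 0.144949 = 2.6183 rad/s.

2.62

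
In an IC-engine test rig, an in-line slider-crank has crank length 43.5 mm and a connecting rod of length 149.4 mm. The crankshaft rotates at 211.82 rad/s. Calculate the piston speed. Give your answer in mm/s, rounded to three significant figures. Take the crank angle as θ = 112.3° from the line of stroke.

7550

ω = 211.8 rad/s
For an in-line slider-crank, x = r cosθ + √(L² − r² sin²θ), so v = −rω sinθ·[1 + r cosθ/√(L² − r² sin²θ)].
With r = 0.0435 m, L = 0.1494 m, θ = 112.3°: √(L² − r² sin²θ) = 0.14388 m.
v = −0.0435·211.8·0.92521·[1 + 0.0435·-0.37946/0.14388] = -7.547 m/s.
|v| = 7.547 m/s = 7547 mm/s.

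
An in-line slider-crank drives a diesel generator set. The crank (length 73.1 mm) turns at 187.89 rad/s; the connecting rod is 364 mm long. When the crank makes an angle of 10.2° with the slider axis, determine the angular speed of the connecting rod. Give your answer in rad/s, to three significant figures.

ω = 187.9 rad/s
The rod makes angle φ with the slider axis where L sinφ = r sinθ; differentiating, L cosφ·φ̇ = r ω cosθ.
L cosφ = √(L² − r² sin²θ) = 0.36377 m.
|ω_rod| = r ω |cosθ| / √(L² − r² sin²θ) = 0.0731·187.9·0.98420/0.36377 = 37.16 rad/s.

37.2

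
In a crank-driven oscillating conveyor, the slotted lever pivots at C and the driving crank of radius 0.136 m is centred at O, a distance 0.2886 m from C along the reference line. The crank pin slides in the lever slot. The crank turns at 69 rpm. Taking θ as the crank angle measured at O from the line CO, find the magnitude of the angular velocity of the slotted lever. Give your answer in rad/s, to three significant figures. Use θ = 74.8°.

ω = 7.226 rad/s (from 69 rpm).
Crank pin A relative to C: A = (d + r cosθ, r sinθ); lever angle φ = atan2(r sinθ, d + r cosθ).
Differentiating tanφ: φ̇ = rω(d cosθ + r)/(d² + r² + 2dr cosθ).
d² + r² + 2dr cosθ = |CA|² = 0.122368 m²;  d cosθ + r = +0.21167 m.
|ω_lever| = |0.136·7.226·+0.21167| / 0.122368 = 1.6998 rad/s.

1.70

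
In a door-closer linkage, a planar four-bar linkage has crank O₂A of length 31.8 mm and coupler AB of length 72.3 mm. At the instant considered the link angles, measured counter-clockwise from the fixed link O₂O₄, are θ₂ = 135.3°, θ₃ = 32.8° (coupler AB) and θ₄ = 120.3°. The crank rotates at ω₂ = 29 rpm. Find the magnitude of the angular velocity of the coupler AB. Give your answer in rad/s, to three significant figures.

0.346

ω₂ = 3.037 rad/s (from 29 rpm).
Differentiating the loop-closure r₂e^{iθ₂}+r₃e^{iθ₃}=r₁+r₄e^{iθ₄} gives r₂ω₂e^{iθ₂}+r₃ω₃e^{iθ₃}=r₄ω₄e^{iθ₄}.
Eliminating the other unknown: ω₃ = r₂ω₂ sin(θ₄−θ₂) / [r₃ sin(θ₃−θ₄)].
Numerator sine = -0.25882; denominator sine = -0.99905.
Result = 0.0318·3.037·(-0.25882) / (0.0723·(-0.99905)) = +0.34604 rad/s; magnitude 0.34604 rad/s.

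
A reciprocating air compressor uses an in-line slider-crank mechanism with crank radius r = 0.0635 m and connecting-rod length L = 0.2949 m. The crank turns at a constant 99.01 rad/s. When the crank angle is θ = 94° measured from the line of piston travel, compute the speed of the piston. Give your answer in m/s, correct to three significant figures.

ω = 99.01 rad/s
For an in-line slider-crank, x = r cosθ + √(L² − r² sin²θ), so v = −rω sinθ·[1 + r cosθ/√(L² − r² sin²θ)].
With r = 0.0635 m, L = 0.2949 m, θ = 94°: √(L² − r² sin²θ) = 0.28802 m.
v = −0.0635·99.01·0.99756·[1 + 0.0635·-0.06976/0.28802] = -6.1754 m/s.
|v| = 6.1754 m/s.

6.18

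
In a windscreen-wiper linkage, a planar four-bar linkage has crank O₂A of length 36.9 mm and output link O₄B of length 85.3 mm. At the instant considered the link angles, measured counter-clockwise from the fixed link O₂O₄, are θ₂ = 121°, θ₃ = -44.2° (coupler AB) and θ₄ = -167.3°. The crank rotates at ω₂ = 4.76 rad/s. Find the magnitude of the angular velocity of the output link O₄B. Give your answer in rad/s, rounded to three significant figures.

0.628

ω₂ = 4.76 rad/s
Differentiating the loop-closure r₂e^{iθ₂}+r₃e^{iθ₃}=r₁+r₄e^{iθ₄} gives r₂ω₂e^{iθ₂}+r₃ω₃e^{iθ₃}=r₄ω₄e^{iθ₄}.
Eliminating the other unknown: ω₄ = r₂ω₂ sin(θ₂−θ₃) / [r₄ sin(θ₄−θ₃)].
Numerator sine = +0.25545; denominator sine = -0.83772.
Result = 0.0369·4.76·(+0.25545) / (0.0853·(-0.83772)) = -0.62789 rad/s; magnitude 0.62789 rad/s.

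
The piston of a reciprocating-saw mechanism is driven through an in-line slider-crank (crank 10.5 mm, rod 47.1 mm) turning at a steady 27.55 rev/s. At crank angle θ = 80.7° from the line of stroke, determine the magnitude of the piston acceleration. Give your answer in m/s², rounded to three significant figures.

ω = 2π·27.6 = 173.1 rad/s
x(θ) = r cosθ + √(L² − r² sin²θ); with ω constant, a = ω²·d²x/dθ².
d²x/dθ² = −r cosθ − r²(cos2θ)/√u − r⁴ sin²2θ/(4u^{3/2}),  u = L² − r² sin²θ = 0.00211104 m².
Substituting r = 0.0105 m, L = 0.0471 m, θ = 80.7°: d²x/dθ² = +0.00057419 m.
a = ω²·d²x/dθ² = (173.1)²·(+0.00057419) = +17.205 m/s²;  |a| = 17.205 m/s².

17.2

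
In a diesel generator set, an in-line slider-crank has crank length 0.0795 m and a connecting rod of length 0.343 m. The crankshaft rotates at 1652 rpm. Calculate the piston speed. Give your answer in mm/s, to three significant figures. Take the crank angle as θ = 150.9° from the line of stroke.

ω = 2π·1652/60 = 173 rad/s
For an in-line slider-crank, x = r cosθ + √(L² − r² sin²θ), so v = −rω sinθ·[1 + r cosθ/√(L² − r² sin²θ)].
With r = 0.0795 m, L = 0.343 m, θ = 150.9°: √(L² − r² sin²θ) = 0.34081 m.
v = −0.0795·173·0.48634·[1 + 0.0795·-0.87377/0.34081] = -5.3254 m/s.
|v| = 5.3254 m/s = 5325.4 mm/s.

5330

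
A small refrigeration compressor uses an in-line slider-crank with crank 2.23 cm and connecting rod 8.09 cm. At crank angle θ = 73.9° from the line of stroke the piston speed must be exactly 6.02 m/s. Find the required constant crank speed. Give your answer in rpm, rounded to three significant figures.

2490

For an in-line slider-crank, |v_piston| = rω|sinθ|·[1 + r cosθ/√(L² − r² sin²θ)].
With r = 0.0223 m, L = 0.0809 m, θ = 73.9°: the bracketed kinematic factor |dx/dθ| = 0.023124 m.
ω = v/|dx/dθ| = 6.02/0.023124 = 260.34 rad/s.
N = 60ω/(2π) = 2486 rpm.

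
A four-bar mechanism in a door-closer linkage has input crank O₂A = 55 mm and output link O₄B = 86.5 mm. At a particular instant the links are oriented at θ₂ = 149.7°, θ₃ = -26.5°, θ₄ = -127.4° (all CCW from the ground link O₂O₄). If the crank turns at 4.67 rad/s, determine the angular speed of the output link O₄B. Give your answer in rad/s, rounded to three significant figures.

0.200

ω₂ = 4.67 rad/s
Differentiating the loop-closure r₂e^{iθ₂}+r₃e^{iθ₃}=r₁+r₄e^{iθ₄} gives r₂ω₂e^{iθ₂}+r₃ω₃e^{iθ₃}=r₄ω₄e^{iθ₄}.
Eliminating the other unknown: ω₄ = r₂ω₂ sin(θ₂−θ₃) / [r₄ sin(θ₄−θ₃)].
Numerator sine = +0.06627; denominator sine = -0.98196.
Result = 0.055·4.67·(+0.06627) / (0.0865·(-0.98196)) = -0.20041 rad/s; magnitude 0.20041 rad/s.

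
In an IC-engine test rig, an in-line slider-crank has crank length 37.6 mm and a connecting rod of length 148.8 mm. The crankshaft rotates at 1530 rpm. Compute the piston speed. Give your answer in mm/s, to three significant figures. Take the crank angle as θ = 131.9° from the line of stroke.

3710

ω = 2π·1530/60 = 160.2 rad/s
For an in-line slider-crank, x = r cosθ + √(L² − r² sin²θ), so v = −rω sinθ·[1 + r cosθ/√(L² − r² sin²θ)].
With r = 0.0376 m, L = 0.1488 m, θ = 131.9°: √(L² − r² sin²θ) = 0.14614 m.
v = −0.0376·160.2·0.74431·[1 + 0.0376·-0.66783/0.14614] = -3.7135 m/s.
|v| = 3.7135 m/s = 3713.5 mm/s.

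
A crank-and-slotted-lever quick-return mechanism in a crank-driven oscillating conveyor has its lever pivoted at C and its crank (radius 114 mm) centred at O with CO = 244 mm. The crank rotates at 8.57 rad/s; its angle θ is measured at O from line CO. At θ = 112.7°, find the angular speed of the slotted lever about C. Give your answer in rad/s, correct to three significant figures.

0.380

ω = 8.57 rad/s
Crank pin A relative to C: A = (d + r cosθ, r sinθ); lever angle φ = atan2(r sinθ, d + r cosθ).
Differentiating tanφ: φ̇ = rω(d cosθ + r)/(d² + r² + 2dr cosθ).
d² + r² + 2dr cosθ = |CA|² = 0.0510633 m²;  d cosθ + r = +0.019839 m.
|ω_lever| = |0.114·8.57·+0.019839| / 0.0510633 = 0.37957 rad/s.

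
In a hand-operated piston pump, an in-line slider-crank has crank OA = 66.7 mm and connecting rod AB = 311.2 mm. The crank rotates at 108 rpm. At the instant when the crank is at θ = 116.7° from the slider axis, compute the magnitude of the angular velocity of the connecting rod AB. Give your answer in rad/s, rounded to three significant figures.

1.11

ω = 11.31 rad/s (converted from 108 rpm).
The rod makes angle φ with the slider axis where L sinφ = r sinθ; differentiating, L cosφ·φ̇ = r ω cosθ.
L cosφ = √(L² − r² sin²θ) = 0.30544 m.
|ω_rod| = r ω |cosθ| / √(L² − r² sin²θ) = 0.0667·11.31·0.44932/0.30544 = 1.1097 rad/s.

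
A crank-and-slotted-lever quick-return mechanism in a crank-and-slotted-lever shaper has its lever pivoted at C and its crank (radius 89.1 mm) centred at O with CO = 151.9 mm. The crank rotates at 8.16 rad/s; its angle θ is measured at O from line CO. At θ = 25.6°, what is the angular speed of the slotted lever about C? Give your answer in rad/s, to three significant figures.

ω = 8.16 rad/s
Crank pin A relative to C: A = (d + r cosθ, r sinθ); lever angle φ = atan2(r sinθ, d + r cosθ).
Differentiating tanφ: φ̇ = rω(d cosθ + r)/(d² + r² + 2dr cosθ).
d² + r² + 2dr cosθ = |CA|² = 0.0554237 m²;  d cosθ + r = +0.22609 m.
|ω_lever| = |0.0891·8.16·+0.22609| / 0.0554237 = 2.9659 rad/s.

2.97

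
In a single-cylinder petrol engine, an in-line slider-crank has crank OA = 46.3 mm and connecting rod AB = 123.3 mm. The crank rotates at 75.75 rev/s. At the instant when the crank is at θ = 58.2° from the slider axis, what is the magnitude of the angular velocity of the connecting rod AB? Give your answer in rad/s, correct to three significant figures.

99.4

ω = 476 rad/s (converted from 75.75 rev/s).
The rod makes angle φ with the slider axis where L sinφ = r sinθ; differentiating, L cosφ·φ̇ = r ω cosθ.
L cosφ = √(L² − r² sin²θ) = 0.11685 m.
|ω_rod| = r ω |cosθ| / √(L² − r² sin²θ) = 0.0463·476·0.52696/0.11685 = 99.376 rad/s.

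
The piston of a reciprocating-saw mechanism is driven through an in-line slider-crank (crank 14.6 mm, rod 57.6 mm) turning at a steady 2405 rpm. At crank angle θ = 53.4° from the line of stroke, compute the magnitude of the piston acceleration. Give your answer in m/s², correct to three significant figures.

487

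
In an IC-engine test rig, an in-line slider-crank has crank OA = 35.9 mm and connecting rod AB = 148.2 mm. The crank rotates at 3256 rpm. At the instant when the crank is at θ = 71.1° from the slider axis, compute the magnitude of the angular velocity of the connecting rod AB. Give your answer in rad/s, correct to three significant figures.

ω = 341 rad/s (converted from 3256 rpm).
The rod makes angle φ with the slider axis where L sinφ = r sinθ; differentiating, L cosφ·φ̇ = r ω cosθ.
L cosφ = √(L² − r² sin²θ) = 0.14426 m.
|ω_rod| = r ω |cosθ| / √(L² − r² sin²θ) = 0.0359·341·0.32392/0.14426 = 27.486 rad/s.

27.5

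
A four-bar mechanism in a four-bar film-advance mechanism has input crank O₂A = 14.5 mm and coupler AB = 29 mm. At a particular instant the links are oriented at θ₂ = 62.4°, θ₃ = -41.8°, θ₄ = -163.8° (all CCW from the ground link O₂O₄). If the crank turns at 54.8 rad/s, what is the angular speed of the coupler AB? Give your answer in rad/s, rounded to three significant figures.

23.3

ω₂ = 54.8 rad/s
Differentiating the loop-closure r₂e^{iθ₂}+r₃e^{iθ₃}=r₁+r₄e^{iθ₄} gives r₂ω₂e^{iθ₂}+r₃ω₃e^{iθ₃}=r₄ω₄e^{iθ₄}.
Eliminating the other unknown: ω₃ = r₂ω₂ sin(θ₄−θ₂) / [r₃ sin(θ₃−θ₄)].
Numerator sine = +0.72176; denominator sine = +0.84805.
Result = 0.0145·54.8·(+0.72176) / (0.029·(+0.84805)) = +23.32 rad/s; magnitude 23.32 rad/s.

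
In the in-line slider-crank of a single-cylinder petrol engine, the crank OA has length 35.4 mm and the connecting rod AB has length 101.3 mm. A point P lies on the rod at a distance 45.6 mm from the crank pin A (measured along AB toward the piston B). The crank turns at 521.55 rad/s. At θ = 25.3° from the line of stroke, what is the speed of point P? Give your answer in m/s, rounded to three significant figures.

ω = 521.5 rad/s.  Crank-pin speed |V_A| = rω = 18.463 m/s, perpendicular to OA.
Rod angle: sinφ = −(r/L) sinθ ⇒ φ = -8.589°; ω_rod = −rω cosθ/√(L²−r²sin²θ) = -166.65 rad/s.
V_P = V_A + ω_rod × AP, with AP = 0.0456 m along the rod.
Components: V_Px = −rω sinθ − a·ω_rod·sinφ = -9.0251 m/s;  V_Py = rω cosθ + a·ω_rod·cosφ = +9.1781 m/s.
|V_P| = √(V_Px² + V_Py²) = 12.872 m/s.

12.9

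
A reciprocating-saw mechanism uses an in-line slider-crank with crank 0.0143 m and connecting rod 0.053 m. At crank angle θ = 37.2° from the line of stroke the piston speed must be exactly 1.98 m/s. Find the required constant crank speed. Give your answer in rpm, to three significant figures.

1800

For an in-line slider-crank, |v_piston| = rω|sinθ|·[1 + r cosθ/√(L² − r² sin²θ)].
With r = 0.0143 m, L = 0.053 m, θ = 37.2°: the bracketed kinematic factor |dx/dθ| = 0.010529 m.
ω = v/|dx/dθ| = 1.98/0.010529 = 188.05 rad/s.
N = 60ω/(2π) = 1795.8 rpm.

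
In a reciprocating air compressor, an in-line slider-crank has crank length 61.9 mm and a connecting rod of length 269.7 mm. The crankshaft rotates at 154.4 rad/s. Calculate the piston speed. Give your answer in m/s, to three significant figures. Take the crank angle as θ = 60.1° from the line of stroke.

ω = 154.4 rad/s
For an in-line slider-crank, x = r cosθ + √(L² − r² sin²θ), so v = −rω sinθ·[1 + r cosθ/√(L² − r² sin²θ)].
With r = 0.0619 m, L = 0.2697 m, θ = 60.1°: √(L² − r² sin²θ) = 0.26431 m.
v = −0.0619·154.4·0.86690·[1 + 0.0619·0.49849/0.26431] = -9.2525 m/s.
|v| = 9.2525 m/s.

9.25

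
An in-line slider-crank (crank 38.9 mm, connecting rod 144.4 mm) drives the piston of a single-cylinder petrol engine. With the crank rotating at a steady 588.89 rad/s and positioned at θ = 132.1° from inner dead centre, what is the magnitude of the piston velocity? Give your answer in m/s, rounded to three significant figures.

13.9

ω = 588.9 rad/s
For an in-line slider-crank, x = r cosθ + √(L² − r² sin²θ), so v = −rω sinθ·[1 + r cosθ/√(L² − r² sin²θ)].
With r = 0.0389 m, L = 0.1444 m, θ = 132.1°: √(L² − r² sin²θ) = 0.14149 m.
v = −0.0389·588.9·0.74198·[1 + 0.0389·-0.67043/0.14149] = -13.864 m/s.
|v| = 13.864 m/s.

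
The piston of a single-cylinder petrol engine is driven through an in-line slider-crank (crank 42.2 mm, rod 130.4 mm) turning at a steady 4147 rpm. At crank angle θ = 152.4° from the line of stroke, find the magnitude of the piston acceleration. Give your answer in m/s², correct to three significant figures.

ω = 2π·4147/60 = 434.3 rad/s
x(θ) = r cosθ + √(L² − r² sin²θ); with ω constant, a = ω²·d²x/dθ².
d²x/dθ² = −r cosθ − r²(cos2θ)/√u − r⁴ sin²2θ/(4u^{3/2}),  u = L² − r² sin²θ = 0.0166219 m².
Substituting r = 0.0422 m, L = 0.1304 m, θ = 152.4°: d²x/dθ² = +0.029265 m.
a = ω²·d²x/dθ² = (434.3)²·(+0.029265) = +5519.2 m/s²;  |a| = 5519.2 m/s².

5520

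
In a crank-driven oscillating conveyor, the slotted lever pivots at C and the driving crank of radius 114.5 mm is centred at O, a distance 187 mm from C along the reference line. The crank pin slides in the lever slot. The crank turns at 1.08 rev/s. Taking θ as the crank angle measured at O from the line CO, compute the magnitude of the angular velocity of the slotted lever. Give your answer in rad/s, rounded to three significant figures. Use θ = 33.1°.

ω = 6.786 rad/s (from 1.08 rev/s).
Crank pin A relative to C: A = (d + r cosθ, r sinθ); lever angle φ = atan2(r sinθ, d + r cosθ).
Differentiating tanφ: φ̇ = rω(d cosθ + r)/(d² + r² + 2dr cosθ).
d² + r² + 2dr cosθ = |CA|² = 0.0839529 m²;  d cosθ + r = +0.27115 m.
|ω_lever| = |0.1145·6.786·+0.27115| / 0.0839529 = 2.5095 rad/s.

2.51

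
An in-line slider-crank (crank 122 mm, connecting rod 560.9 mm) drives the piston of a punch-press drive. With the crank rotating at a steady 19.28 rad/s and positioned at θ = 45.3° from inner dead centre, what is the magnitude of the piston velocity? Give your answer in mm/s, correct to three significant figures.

ω = 19.28 rad/s
For an in-line slider-crank, x = r cosθ + √(L² − r² sin²θ), so v = −rω sinθ·[1 + r cosθ/√(L² − r² sin²θ)].
With r = 0.122 m, L = 0.5609 m, θ = 45.3°: √(L² − r² sin²θ) = 0.55416 m.
v = −0.122·19.28·0.71080·[1 + 0.122·0.70339/0.55416] = -1.9308 m/s.
|v| = 1.9308 m/s = 1930.8 mm/s.

1930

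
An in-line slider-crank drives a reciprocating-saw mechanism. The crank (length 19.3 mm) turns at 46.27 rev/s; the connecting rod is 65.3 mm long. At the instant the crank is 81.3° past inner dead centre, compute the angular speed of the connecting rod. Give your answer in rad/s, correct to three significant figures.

ω = 290.7 rad/s (converted from 46.27 rev/s).
The rod makes angle φ with the slider axis where L sinφ = r sinθ; differentiating, L cosφ·φ̇ = r ω cosθ.
L cosφ = √(L² − r² sin²θ) = 0.062451 m.
|ω_rod| = r ω |cosθ| / √(L² − r² sin²θ) = 0.0193·290.7·0.15126/0.062451 = 13.59 rad/s.

13.6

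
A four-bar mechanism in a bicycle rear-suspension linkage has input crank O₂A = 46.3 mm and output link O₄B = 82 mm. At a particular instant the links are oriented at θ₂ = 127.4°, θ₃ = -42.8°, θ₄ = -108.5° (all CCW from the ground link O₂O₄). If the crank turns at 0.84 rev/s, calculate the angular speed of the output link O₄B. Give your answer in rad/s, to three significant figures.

0.557

ω₂ = 5.278 rad/s (from 0.84 rev/s).
Differentiating the loop-closure r₂e^{iθ₂}+r₃e^{iθ₃}=r₁+r₄e^{iθ₄} gives r₂ω₂e^{iθ₂}+r₃ω₃e^{iθ₃}=r₄ω₄e^{iθ₄}.
Eliminating the other unknown: ω₄ = r₂ω₂ sin(θ₂−θ₃) / [r₄ sin(θ₄−θ₃)].
Numerator sine = +0.17021; denominator sine = -0.91140.
Result = 0.0463·5.278·(+0.17021) / (0.082·(-0.91140)) = -0.55654 rad/s; magnitude 0.55654 rad/s.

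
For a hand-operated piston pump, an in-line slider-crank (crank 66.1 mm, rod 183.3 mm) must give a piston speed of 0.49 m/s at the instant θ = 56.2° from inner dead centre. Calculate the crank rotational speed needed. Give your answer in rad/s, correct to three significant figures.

For an in-line slider-crank, |v_piston| = rω|sinθ|·[1 + r cosθ/√(L² − r² sin²θ)].
With r = 0.0661 m, L = 0.1833 m, θ = 56.2°: the bracketed kinematic factor |dx/dθ| = 0.066478 m.
ω = v/|dx/dθ| = 0.49/0.066478 = 7.3709 rad/s.

7.37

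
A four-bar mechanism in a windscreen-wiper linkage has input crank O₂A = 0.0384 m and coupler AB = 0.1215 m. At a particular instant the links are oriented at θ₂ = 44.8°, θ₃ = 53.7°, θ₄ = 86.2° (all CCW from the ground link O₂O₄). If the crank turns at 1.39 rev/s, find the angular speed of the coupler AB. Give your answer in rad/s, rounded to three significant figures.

ω₂ = 8.734 rad/s (from 1.39 rev/s).
Differentiating the loop-closure r₂e^{iθ₂}+r₃e^{iθ₃}=r₁+r₄e^{iθ₄} gives r₂ω₂e^{iθ₂}+r₃ω₃e^{iθ₃}=r₄ω₄e^{iθ₄}.
Eliminating the other unknown: ω₃ = r₂ω₂ sin(θ₄−θ₂) / [r₃ sin(θ₃−θ₄)].
Numerator sine = +0.66131; denominator sine = -0.53730.
Result = 0.0384·8.734·(+0.66131) / (0.1215·(-0.53730)) = -3.3973 rad/s; magnitude 3.3973 rad/s.

3.40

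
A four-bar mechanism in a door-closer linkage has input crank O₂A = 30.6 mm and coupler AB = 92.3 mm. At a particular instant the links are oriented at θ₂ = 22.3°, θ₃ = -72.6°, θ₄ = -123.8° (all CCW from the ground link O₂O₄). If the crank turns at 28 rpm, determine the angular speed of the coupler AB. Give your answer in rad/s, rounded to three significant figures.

0.696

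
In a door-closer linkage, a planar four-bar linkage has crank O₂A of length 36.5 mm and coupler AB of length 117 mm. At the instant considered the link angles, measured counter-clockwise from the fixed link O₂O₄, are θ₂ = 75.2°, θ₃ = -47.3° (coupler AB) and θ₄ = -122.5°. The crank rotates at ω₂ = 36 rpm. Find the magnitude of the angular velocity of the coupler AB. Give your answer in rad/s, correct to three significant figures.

0.370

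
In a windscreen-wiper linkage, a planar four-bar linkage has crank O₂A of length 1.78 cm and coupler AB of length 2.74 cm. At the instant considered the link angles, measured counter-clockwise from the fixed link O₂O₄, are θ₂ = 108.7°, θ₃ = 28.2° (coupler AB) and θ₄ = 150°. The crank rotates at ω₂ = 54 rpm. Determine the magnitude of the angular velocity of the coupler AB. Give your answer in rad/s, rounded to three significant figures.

2.85

ω₂ = 5.655 rad/s (from 54 rpm).
Differentiating the loop-closure r₂e^{iθ₂}+r₃e^{iθ₃}=r₁+r₄e^{iθ₄} gives r₂ω₂e^{iθ₂}+r₃ω₃e^{iθ₃}=r₄ω₄e^{iθ₄}.
Eliminating the other unknown: ω₃ = r₂ω₂ sin(θ₄−θ₂) / [r₃ sin(θ₃−θ₄)].
Numerator sine = +0.66000; denominator sine = -0.84989.
Result = 0.0178·5.655·(+0.66000) / (0.0274·(-0.84989)) = -2.8528 rad/s; magnitude 2.8528 rad/s.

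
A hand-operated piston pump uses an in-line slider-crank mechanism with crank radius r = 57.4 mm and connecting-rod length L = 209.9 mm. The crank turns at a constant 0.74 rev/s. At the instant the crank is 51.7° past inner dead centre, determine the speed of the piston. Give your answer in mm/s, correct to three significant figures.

246

ω = 2π·0.74 = 4.65 rad/s
For an in-line slider-crank, x = r cosθ + √(L² − r² sin²θ), so v = −rω sinθ·[1 + r cosθ/√(L² − r² sin²θ)].
With r = 0.0574 m, L = 0.2099 m, θ = 51.7°: √(L² − r² sin²θ) = 0.20501 m.
v = −0.0574·4.65·0.78478·[1 + 0.0574·0.61978/0.20501] = -0.24579 m/s.
|v| = 0.24579 m/s = 245.79 mm/s.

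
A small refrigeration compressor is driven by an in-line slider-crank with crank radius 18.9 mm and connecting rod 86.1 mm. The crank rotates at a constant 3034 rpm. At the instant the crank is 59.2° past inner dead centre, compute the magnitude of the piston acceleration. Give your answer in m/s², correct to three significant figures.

ω = 2π·3034/60 = 317.7 rad/s
x(θ) = r cosθ + √(L² − r² sin²θ); with ω constant, a = ω²·d²x/dθ².
d²x/dθ² = −r cosθ − r²(cos2θ)/√u − r⁴ sin²2θ/(4u^{3/2}),  u = L² − r² sin²θ = 0.00714966 m².
Substituting r = 0.0189 m, L = 0.0861 m, θ = 59.2°: d²x/dθ² = -0.0077091 m.
a = ω²·d²x/dθ² = (317.7)²·(-0.0077091) = -778.21 m/s²;  |a| = 778.21 m/s².

778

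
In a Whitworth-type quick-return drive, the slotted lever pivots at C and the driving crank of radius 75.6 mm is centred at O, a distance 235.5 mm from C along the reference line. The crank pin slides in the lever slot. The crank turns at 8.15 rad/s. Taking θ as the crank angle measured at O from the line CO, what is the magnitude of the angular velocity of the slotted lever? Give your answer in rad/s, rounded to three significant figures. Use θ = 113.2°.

0.224

ω = 8.15 rad/s
Crank pin A relative to C: A = (d + r cosθ, r sinθ); lever angle φ = atan2(r sinθ, d + r cosθ).
Differentiating tanφ: φ̇ = rω(d cosθ + r)/(d² + r² + 2dr cosθ).
d² + r² + 2dr cosθ = |CA|² = 0.0471483 m²;  d cosθ + r = -0.017173 m.
|ω_lever| = |0.0756·8.15·-0.017173| / 0.0471483 = 0.22442 rad/s.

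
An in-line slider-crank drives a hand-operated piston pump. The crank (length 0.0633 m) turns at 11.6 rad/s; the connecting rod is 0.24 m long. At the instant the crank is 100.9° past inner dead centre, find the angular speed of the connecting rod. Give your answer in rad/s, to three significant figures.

ω = 11.6 rad/s
The rod makes angle φ with the slider axis where L sinφ = r sinθ; differentiating, L cosφ·φ̇ = r ω cosθ.
L cosφ = √(L² − r² sin²θ) = 0.23181 m.
|ω_rod| = r ω |cosθ| / √(L² − r² sin²θ) = 0.0633·11.6·0.18910/0.23181 = 0.59897 rad/s.

0.599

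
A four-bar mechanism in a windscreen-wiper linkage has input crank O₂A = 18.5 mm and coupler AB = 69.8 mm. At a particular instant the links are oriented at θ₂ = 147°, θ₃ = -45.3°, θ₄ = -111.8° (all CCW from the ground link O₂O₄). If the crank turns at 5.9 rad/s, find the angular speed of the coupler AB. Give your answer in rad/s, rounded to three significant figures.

ω₂ = 5.9 rad/s
Differentiating the loop-closure r₂e^{iθ₂}+r₃e^{iθ₃}=r₁+r₄e^{iθ₄} gives r₂ω₂e^{iθ₂}+r₃ω₃e^{iθ₃}=r₄ω₄e^{iθ₄}.
Eliminating the other unknown: ω₃ = r₂ω₂ sin(θ₄−θ₂) / [r₃ sin(θ₃−θ₄)].
Numerator sine = +0.98096; denominator sine = +0.91706.
Result = 0.0185·5.9·(+0.98096) / (0.0698·(+0.91706)) = +1.6727 rad/s; magnitude 1.6727 rad/s.

1.67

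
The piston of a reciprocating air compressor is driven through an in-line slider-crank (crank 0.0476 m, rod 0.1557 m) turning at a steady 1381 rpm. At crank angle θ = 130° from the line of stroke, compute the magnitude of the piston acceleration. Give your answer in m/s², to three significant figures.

ω = 2π·1381/60 = 144.6 rad/s
x(θ) = r cosθ + √(L² − r² sin²θ); with ω constant, a = ω²·d²x/dθ².
d²x/dθ² = −r cosθ − r²(cos2θ)/√u − r⁴ sin²2θ/(4u^{3/2}),  u = L² − r² sin²θ = 0.0229129 m².
Substituting r = 0.0476 m, L = 0.1557 m, θ = 130°: d²x/dθ² = +0.032837 m.
a = ω²·d²x/dθ² = (144.6)²·(+0.032837) = +686.77 m/s²;  |a| = 686.77 m/s².

687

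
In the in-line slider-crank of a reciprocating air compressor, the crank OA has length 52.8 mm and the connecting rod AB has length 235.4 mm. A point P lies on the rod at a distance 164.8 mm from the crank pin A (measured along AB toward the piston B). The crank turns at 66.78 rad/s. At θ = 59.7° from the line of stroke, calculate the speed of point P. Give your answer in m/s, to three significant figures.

3.33

ω = 66.78 rad/s.  Crank-pin speed |V_A| = rω = 3.526 m/s, perpendicular to OA.
Rod angle: sinφ = −(r/L) sinθ ⇒ φ = -11.166°; ω_rod = −rω cosθ/√(L²−r²sin²θ) = -7.703 rad/s.
V_P = V_A + ω_rod × AP, with AP = 0.1648 m along the rod.
Components: V_Px = −rω sinθ − a·ω_rod·sinφ = -3.2902 m/s;  V_Py = rω cosθ + a·ω_rod·cosφ = +0.53354 m/s.
|V_P| = √(V_Px² + V_Py²) = 3.3331 m/s.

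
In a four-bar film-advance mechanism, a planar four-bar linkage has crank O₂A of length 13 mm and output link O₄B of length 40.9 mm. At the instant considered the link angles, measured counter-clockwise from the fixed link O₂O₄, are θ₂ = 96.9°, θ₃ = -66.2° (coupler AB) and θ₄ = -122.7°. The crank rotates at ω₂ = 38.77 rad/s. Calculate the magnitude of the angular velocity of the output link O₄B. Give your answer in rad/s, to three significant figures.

4.30

ω₂ = 38.77 rad/s
Differentiating the loop-closure r₂e^{iθ₂}+r₃e^{iθ₃}=r₁+r₄e^{iθ₄} gives r₂ω₂e^{iθ₂}+r₃ω₃e^{iθ₃}=r₄ω₄e^{iθ₄}.
Eliminating the other unknown: ω₄ = r₂ω₂ sin(θ₂−θ₃) / [r₄ sin(θ₄−θ₃)].
Numerator sine = +0.29070; denominator sine = -0.83389.
Result = 0.013·38.77·(+0.29070) / (0.0409·(-0.83389)) = -4.2959 rad/s; magnitude 4.2959 rad/s.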